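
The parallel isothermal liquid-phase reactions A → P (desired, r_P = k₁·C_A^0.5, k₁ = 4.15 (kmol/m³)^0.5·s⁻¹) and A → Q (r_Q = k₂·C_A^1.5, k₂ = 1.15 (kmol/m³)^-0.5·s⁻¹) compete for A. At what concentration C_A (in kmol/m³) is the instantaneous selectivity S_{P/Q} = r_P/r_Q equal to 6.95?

0.519 kmol/m³

S_{P/Q} = (k₁/k₂)·C_A⁻¹ ⇒ C_A = (S·k₂/k₁)^(-1).
= (6.95×1.15/4.15)^(-1) = (1.926)^(-1) = 0.519 kmol/m³.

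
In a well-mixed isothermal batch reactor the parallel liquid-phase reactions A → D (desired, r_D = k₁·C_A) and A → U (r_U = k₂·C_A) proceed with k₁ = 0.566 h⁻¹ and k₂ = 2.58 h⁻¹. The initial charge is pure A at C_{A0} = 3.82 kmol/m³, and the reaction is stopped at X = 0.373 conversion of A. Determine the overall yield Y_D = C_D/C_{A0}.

C_A = C_{A0}(1−X) = 2.395 kmol/m³.
Both paths are first order in A, so the instantaneous fraction to D is constant: dC_D/d(−C_A) = k₁/(k₁+k₂) = 0.1799.
C_D = 0.1799·(C_{A0}−C_A) = 0.1799×1.425 = 0.256 kmol/m³.
Y_D = C_D/C_{A0} = 0.2563/3.82 = 0.0671.

0.0671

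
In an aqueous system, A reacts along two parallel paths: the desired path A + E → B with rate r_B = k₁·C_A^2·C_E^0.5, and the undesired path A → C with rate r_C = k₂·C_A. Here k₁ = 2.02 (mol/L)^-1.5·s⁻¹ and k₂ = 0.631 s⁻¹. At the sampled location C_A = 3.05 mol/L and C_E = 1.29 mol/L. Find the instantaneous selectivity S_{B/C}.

S_{B/C} = r_B/r_C = (k₁·C_A^2·C_E^0.5)/(k₂·C_A) = (k₁/k₂)·C_A·C_E^0.5.
= (2.02×3.050^2×1.290^0.5) / (0.631×3.050) = 21.34/1.925 = 11.1.
Since the desired path is higher order in A, keeping C_A high (PFR or concentrated feed) favours B.

11.1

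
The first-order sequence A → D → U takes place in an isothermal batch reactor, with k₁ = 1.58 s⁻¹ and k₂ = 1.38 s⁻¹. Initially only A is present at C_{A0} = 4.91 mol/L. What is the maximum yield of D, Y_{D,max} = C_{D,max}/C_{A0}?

0.393

Evaluating C_D at t_opt = ln(k₂/k₁)/(k₂−k₁) gives C_{D,max}/C_{A0} = (k₁/k₂)^[k₂/(k₂−k₁)].
= (1.58/1.38)^(1.38/(1.38−1.58)) = (1.145)^(-6.900) = 0.3930.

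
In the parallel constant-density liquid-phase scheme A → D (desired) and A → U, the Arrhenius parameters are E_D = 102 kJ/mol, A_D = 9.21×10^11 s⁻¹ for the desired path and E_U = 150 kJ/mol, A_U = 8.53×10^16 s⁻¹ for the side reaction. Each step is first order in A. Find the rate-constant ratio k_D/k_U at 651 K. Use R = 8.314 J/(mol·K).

0.0767

With equal orders, S_{D/U} = k_D/k_U = (A_D/A_U)·exp[(E_U−E_D)/(RT)].
(E_U−E_D)/(RT) = (150−102)×10³/(8.314×651) = 48000/5412 = 8.869.
k_D/k_U = (9.21×10^11/8.53×10^16)·exp(8.869) = 1.080×10^-5 × 7105 = 0.0767.
Since E_D < E_U, lowering the temperature improves selectivity toward D.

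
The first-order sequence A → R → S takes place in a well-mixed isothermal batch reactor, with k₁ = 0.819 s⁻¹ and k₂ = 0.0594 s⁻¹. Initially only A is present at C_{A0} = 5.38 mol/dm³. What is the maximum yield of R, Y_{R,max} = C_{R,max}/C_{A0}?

0.815

At the optimum, C_{R,max}/C_{A0} = (k₁/k₂)^[k₂/(k₂−k₁)].
= (0.819/0.0594)^(0.0594/(0.0594−0.819)) = (13.79)^(-0.07820) = 0.8145.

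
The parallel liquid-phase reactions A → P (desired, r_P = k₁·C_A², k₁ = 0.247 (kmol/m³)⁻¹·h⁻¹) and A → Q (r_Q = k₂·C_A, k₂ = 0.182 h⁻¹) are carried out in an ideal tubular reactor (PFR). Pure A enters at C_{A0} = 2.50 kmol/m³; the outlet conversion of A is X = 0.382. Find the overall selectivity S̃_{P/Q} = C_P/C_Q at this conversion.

C_A = C_{A0}(1−X) = 1.545 kmol/m³.
Along a PFR/batch, dC_Q/dC_A = −r_Q/(r_P+r_Q) = −k₂/(k₂+k₁·C_A).
Integrating from C_{A0} to C_A: C_Q = (0.182/0.247)·ln[(0.182+0.247·2.50)/(0.182+0.247·1.54)] = 0.7368·ln(0.7995/0.5636) = 0.2576 kmol/m³.
Then C_P = (C_{A0}−C_A) − C_Q = 0.9550 − 0.2576 = 0.6974 kmol/m³.
S̃_{P/Q} = C_P/C_Q = 0.6974/0.2576 = 2.71.

2.71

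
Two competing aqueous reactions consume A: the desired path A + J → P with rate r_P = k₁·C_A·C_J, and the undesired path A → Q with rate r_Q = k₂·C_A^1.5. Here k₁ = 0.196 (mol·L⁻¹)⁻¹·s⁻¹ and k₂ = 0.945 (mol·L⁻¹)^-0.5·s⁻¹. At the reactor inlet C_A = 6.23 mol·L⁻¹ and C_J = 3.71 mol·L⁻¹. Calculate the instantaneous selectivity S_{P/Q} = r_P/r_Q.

S_{P/Q} = r_P/r_Q = (k₁·C_A·C_J)/(k₂·C_A^1.5) = (k₁/k₂)·C_A^-0.5·C_J.
= (0.196×6.230×3.710) / (0.945×6.230^1.5) = 4.530/14.69 = 0.308.
The undesired path is higher order in A, so low C_A (CSTR or dilute feed) favours P.

0.308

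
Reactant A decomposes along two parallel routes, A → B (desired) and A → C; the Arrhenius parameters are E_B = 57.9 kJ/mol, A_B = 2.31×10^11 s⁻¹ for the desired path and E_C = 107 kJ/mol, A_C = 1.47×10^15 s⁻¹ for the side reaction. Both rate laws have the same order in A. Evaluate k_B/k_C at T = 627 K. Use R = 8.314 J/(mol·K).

1.94

With equal orders, S_{B/C} = k_B/k_C = (A_B/A_C)·exp[(E_C−E_B)/(RT)].
(E_C−E_B)/(RT) = (107−57.9)×10³/(8.314×627) = 49100/5213 = 9.419.
k_B/k_C = (2.31×10^11/1.47×10^15)·exp(9.419) = 1.571×10^-4 × 12320 = 1.94.
Since E_B < E_C, lowering the temperature improves selectivity toward B.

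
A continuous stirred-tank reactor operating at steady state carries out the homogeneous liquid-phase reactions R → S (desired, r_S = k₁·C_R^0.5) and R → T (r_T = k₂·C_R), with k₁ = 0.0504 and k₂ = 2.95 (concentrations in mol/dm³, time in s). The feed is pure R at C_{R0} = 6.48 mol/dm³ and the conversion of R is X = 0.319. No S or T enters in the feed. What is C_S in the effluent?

0.0167 mol/dm³

Exit C_R = C_{R0}(1−X) = 6.48×0.681 = 4.413 mol/dm³.
A CSTR operates uniformly at the exit composition, giving r_S = 0.1059 and r_T = 13.02 (each k·C_R^n at C_R = 4.413).
Fraction of consumed R going to S: r_S/(r_S+r_T) = 0.008067.
C_S = 0.008067·C_{R0}·X = 0.008067×6.48×0.319 = 0.0167 mol/dm³.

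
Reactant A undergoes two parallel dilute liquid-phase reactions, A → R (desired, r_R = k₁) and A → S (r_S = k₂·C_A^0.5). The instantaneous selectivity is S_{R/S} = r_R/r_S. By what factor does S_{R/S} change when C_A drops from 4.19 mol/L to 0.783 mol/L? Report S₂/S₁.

S_{R/S} = (k₁/k₂)·C_A^-0.5, so S₂/S₁ = (C_{A,2}/C_{A,1})^-0.5.
= (0.783/4.19)^(-0.5) = (0.1869)^(-0.5) = 2.31.

2.31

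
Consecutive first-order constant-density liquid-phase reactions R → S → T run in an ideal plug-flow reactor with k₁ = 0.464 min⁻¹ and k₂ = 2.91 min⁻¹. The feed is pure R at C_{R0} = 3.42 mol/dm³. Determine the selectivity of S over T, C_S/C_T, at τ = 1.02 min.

0.404

Solving the coupled first-order balances gives C_S(τ) = [k₁/(k₂−k₁)]·C_{R0}·(e^(−k₁τ) − e^(−k₂τ)).
e^(−k₁τ) = e^(−0.464×1.02) = e^(−0.4733) = 0.6230; e^(−k₂τ) = e^(−2.968) = 0.05140.
C_S = 0.464×3.42/(2.91−0.464) × (0.6230−0.05140) = 0.6488×0.5716 = 0.3708 mol/dm³.
C_R = C_{R0}e^(−k₁τ) = 2.131 mol/dm³, so C_T = C_{R0}−C_R−C_S = 0.9187 mol/dm³; C_S/C_T = 0.404.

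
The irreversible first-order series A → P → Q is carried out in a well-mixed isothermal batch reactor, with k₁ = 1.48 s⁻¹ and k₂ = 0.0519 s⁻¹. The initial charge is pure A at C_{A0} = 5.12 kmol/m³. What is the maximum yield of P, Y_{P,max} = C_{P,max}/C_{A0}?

Evaluating C_P at t_opt = ln(k₂/k₁)/(k₂−k₁) gives C_{P,max}/C_{A0} = (k₁/k₂)^[k₂/(k₂−k₁)].
= (1.48/0.0519)^(0.0519/(0.0519−1.48)) = (28.52)^(-0.03634) = 0.8854.

0.885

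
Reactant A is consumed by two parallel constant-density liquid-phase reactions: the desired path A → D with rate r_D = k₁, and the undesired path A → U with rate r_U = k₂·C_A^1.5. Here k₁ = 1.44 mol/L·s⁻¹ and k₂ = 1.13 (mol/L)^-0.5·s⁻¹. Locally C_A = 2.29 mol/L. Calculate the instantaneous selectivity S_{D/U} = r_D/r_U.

0.368

S_{D/U} = r_D/r_U = (k₁)/(k₂·C_A^1.5) = (k₁/k₂)·C_A^-1.5.
= (1.44) / (1.13×2.290^1.5) = 1.440/3.916 = 0.368.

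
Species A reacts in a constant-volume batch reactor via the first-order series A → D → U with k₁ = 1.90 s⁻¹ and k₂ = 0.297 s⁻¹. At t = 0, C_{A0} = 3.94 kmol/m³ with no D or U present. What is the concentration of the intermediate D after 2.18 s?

The intermediate concentration in a first-order A→B→C sequence is C_D = k₁C_{A0}(e^(−k₁t) − e^(−k₂t))/(k₂−k₁).
e^(−k₁t) = e^(−1.90×2.18) = e^(−4.142) = 0.01589; e^(−k₂t) = e^(−0.6475) = 0.5234.
C_D = 1.90×3.94/(0.297−1.90) × (0.01589−0.5234) = (-4.670)×(-0.5075) = 2.370 kmol/m³.

2.37 kmol/m³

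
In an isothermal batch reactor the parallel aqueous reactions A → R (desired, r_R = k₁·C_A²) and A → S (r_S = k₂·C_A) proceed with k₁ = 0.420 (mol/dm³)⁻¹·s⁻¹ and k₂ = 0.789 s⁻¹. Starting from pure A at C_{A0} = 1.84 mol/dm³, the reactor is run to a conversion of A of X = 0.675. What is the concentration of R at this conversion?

0.478 mol/dm³

C_A = C_{A0}(1−X) = 0.5980 mol/dm³.
Along a PFR/batch, dC_S/dC_A = −r_S/(r_R+r_S) = −k₂/(k₂+k₁·C_A).
Integrating from C_{A0} to C_A: C_S = (0.789/0.420)·ln[(0.789+0.420·1.84)/(0.789+0.420·0.598)] = 1.879·ln(1.562/1.040) = 0.7636 mol/dm³.
Then C_R = (C_{A0}−C_A) − C_S = 1.242 − 0.7636 = 0.4784 mol/dm³.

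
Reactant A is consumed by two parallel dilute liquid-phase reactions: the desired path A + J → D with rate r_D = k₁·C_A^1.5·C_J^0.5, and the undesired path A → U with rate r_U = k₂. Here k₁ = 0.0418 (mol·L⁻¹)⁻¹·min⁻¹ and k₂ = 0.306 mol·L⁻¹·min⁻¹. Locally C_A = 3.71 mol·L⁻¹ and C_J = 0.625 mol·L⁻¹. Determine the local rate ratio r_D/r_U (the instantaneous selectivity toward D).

S_{D/U} = r_D/r_U = (k₁·C_A^1.5·C_J^0.5)/(k₂) = (k₁/k₂)·C_A^1.5·C_J^0.5.
= (0.0418×3.710^1.5×0.6250^0.5) / (0.306) = 0.2361/0.3060 = 0.772.
Since the desired path is higher order in A, keeping C_A high (PFR or concentrated feed) favours D.

0.772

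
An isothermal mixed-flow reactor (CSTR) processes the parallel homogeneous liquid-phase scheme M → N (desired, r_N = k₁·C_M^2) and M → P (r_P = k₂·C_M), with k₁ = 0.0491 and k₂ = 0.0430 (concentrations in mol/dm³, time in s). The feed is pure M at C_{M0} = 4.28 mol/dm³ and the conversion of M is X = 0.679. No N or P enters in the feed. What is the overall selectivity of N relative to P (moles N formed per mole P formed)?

Exit C_M = C_{M0}(1−X) = 4.28×0.321 = 1.374 mol/dm³.
In a CSTR the entire volume is at exit conditions, so r_N = 0.0491×1.374^2 = 0.09268 and r_P = 0.0430×1.374 = 0.05908.
Overall selectivity = C_N/C_P = r_Nτ/(r_Pτ) = r_N/r_P = 1.57.

1.57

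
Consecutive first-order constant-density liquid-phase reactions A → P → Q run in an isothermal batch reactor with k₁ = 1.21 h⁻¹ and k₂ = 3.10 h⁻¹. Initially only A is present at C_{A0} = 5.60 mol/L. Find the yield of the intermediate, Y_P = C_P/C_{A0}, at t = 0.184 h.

0.151

For first-order series with pure A initially, C_P(t) = k₁C_{A0}/(k₂−k₁)·(e^(−k₁t) − e^(−k₂t)).
e^(−k₁t) = e^(−1.21×0.184) = e^(−0.2226) = 0.8004; e^(−k₂t) = e^(−0.5704) = 0.5653.
C_P = 1.21×5.60/(3.10−1.21) × (0.8004−0.5653) = 3.585×0.2351 = 0.8429 mol/L.
Y_P = C_P/C_{A0} = 0.8429/5.60 = 0.151.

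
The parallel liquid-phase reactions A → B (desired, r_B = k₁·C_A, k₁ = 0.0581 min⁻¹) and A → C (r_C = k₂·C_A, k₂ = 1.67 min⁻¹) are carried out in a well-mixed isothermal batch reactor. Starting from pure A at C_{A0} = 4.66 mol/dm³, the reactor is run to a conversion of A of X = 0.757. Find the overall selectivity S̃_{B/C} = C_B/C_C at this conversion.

C_A = C_{A0}(1−X) = 1.132 mol/dm³.
Both paths are first order in A, so the instantaneous fraction to B is constant: dC_B/d(−C_A) = k₁/(k₁+k₂) = 0.03362.
C_B = 0.03362·(C_{A0}−C_A) = 0.03362×3.528 = 0.119 mol/dm³.
C_C = (C_{A0}−C_A)−C_B = 3.409 mol/dm³; S̃_{B/C} = 0.1186/3.409 = 0.0348.

0.0348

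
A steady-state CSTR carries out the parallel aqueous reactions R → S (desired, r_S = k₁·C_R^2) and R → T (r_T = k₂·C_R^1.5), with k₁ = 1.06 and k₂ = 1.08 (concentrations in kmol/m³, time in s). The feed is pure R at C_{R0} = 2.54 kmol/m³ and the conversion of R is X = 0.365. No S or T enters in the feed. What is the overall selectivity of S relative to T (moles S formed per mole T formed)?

1.25

Exit C_R = C_{R0}(1−X) = 2.54×0.635 = 1.613 kmol/m³.
In a CSTR the entire volume is at exit conditions, so r_S = 1.06×1.613^2 = 2.758 and r_T = 1.08×1.613^1.5 = 2.212.
Overall selectivity = C_S/C_T = r_Sτ/(r_Tτ) = r_S/r_T = 1.25.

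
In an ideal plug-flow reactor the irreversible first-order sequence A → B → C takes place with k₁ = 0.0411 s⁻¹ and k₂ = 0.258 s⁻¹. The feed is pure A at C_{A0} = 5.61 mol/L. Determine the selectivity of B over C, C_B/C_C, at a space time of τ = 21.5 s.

0.152

For first-order series with pure A initially, C_B(τ) = k₁C_{A0}/(k₂−k₁)·(e^(−k₁τ) − e^(−k₂τ)).
e^(−k₁τ) = e^(−0.0411×21.5) = e^(−0.8836) = 0.4133; e^(−k₂τ) = e^(−5.547) = 0.003899.
C_B = 0.0411×5.61/(0.258−0.0411) × (0.4133−0.003899) = 1.063×0.4094 = 0.4352 mol/L.
C_A = C_{A0}e^(−k₁τ) = 2.318 mol/L, so C_C = C_{A0}−C_A−C_B = 2.856 mol/L; C_B/C_C = 0.152.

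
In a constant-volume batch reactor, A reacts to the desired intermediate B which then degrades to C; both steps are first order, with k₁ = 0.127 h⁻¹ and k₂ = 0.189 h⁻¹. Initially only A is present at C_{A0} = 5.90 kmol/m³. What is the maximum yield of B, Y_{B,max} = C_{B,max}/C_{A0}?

At the optimum, C_{B,max}/C_{A0} = (k₁/k₂)^[k₂/(k₂−k₁)].
= (0.127/0.189)^(0.189/(0.189−0.127)) = (0.6720)^(3.048) = 0.2976.

0.298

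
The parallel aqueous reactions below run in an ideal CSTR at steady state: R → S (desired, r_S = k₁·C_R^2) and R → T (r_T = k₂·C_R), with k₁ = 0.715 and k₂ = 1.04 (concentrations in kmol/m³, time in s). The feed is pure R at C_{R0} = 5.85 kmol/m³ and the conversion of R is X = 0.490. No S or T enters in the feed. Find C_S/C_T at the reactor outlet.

Exit C_R = C_{R0}(1−X) = 5.85×0.510 = 2.983 kmol/m³.
Rates in a CSTR are evaluated at the outlet concentration: r_S = 0.715×2.983^2 = 6.364, r_T = 1.04×2.983 = 3.103.
Overall selectivity = C_S/C_T = r_Sτ/(r_Tτ) = r_S/r_T = 2.05.

2.05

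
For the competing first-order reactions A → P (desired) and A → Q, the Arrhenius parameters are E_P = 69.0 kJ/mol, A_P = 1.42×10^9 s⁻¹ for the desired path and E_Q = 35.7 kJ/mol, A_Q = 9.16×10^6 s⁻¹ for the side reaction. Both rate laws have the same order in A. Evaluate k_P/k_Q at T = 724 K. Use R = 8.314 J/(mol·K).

k_P/k_Q = (A_P/A_Q)·exp[−(E_P−E_Q)/(RT)] = (A_P/A_Q)·exp[(E_Q−E_P)/(RT)].
(E_Q−E_P)/(RT) = (35.7−69.0)×10³/(8.314×724) = -33300/6019 = -5.532.
k_P/k_Q = (1.42×10^9/9.16×10^6)·exp(-5.532) = 155.0 × 0.003957 = 0.613.

0.613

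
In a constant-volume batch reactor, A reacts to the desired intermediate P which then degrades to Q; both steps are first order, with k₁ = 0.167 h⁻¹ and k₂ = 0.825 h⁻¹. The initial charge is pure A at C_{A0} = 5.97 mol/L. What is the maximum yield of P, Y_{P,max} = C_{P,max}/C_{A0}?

0.135

For a first-order series the maximum intermediate yield is C_{P,max}/C_{A0} = (k₁/k₂)^[k₂/(k₂−k₁)].
= (0.167/0.825)^(0.825/(0.825−0.167)) = (0.2024)^(1.254) = 0.1350.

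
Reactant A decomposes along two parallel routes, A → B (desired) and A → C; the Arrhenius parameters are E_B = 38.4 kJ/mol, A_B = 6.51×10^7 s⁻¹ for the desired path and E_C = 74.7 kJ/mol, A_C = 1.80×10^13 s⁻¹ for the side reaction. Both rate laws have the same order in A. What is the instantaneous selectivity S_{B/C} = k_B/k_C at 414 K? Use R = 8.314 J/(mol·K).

With equal orders, S_{B/C} = k_B/k_C = (A_B/A_C)·exp[(E_C−E_B)/(RT)].
(E_C−E_B)/(RT) = (74.7−38.4)×10³/(8.314×414) = 36300/3442 = 10.55.
k_B/k_C = (6.51×10^7/1.80×10^13)·exp(10.55) = 3.617×10^-6 × 38033 = 0.138.
Since E_B < E_C, lowering the temperature improves selectivity toward B.

0.138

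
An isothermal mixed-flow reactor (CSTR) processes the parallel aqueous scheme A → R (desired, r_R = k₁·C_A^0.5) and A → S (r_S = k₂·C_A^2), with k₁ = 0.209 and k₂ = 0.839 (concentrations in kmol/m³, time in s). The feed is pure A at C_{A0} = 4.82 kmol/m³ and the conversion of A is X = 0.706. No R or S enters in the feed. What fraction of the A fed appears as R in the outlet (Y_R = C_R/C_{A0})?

Exit C_A = C_{A0}(1−X) = 4.82×0.294 = 1.417 kmol/m³.
In a CSTR the entire volume is at exit conditions, so r_R = 0.209×1.417^0.5 = 0.2488 and r_S = 0.839×1.417^2 = 1.685.
Fraction of consumed A going to R: r_R/(r_R+r_S) = 0.1287.
C_R = 0.1287·C_{A0}·X = 0.1287×4.82×0.706 = 0.438 kmol/m³; Y_R = C_R/C_{A0} = 0.0908.

0.0908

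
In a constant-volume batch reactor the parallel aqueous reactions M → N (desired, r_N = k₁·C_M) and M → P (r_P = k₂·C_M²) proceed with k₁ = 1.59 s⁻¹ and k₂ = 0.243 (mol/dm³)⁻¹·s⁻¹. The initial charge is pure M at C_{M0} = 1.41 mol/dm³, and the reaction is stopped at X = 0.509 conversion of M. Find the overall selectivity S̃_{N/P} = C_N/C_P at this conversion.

C_M = C_{M0}(1−X) = 0.6923 mol/dm³.
Along a PFR/batch, dC_N/dC_M = −r_N/(r_N+r_P) = −k₁/(k₁+k₂·C_M).
Integrating from C_{M0} to C_M: C_N = (1.59/0.243)·ln[(1.59+0.243·1.41)/(1.59+0.243·0.692)] = 6.543·ln(1.933/1.758) = 0.6188 mol/dm³.
C_P = (C_{M0}−C_M)−C_N = 0.09888 mol/dm³; S̃_{N/P} = 0.6188/0.09888 = 6.26.

6.26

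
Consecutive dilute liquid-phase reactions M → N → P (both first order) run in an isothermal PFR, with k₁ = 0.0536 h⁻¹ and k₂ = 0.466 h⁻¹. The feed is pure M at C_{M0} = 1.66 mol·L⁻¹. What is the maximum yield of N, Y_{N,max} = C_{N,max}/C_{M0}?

At the optimum, C_{N,max}/C_{M0} = (k₁/k₂)^[k₂/(k₂−k₁)].
= (0.0536/0.466)^(0.466/(0.466−0.0536)) = (0.1150)^(1.130) = 0.08684.

0.0868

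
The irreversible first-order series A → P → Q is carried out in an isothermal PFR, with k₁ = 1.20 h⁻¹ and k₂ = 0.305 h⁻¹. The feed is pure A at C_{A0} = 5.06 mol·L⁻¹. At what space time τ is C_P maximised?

1.53 h

The intermediate peaks when r₁ = r₂, i.e. k₁e^(−k₁τ) = k₂e^(−k₂τ), giving τ_opt = ln(k₂/k₁)/(k₂−k₁).
= ln(0.305/1.20)/(0.305−1.20) = ln(0.2542)/-0.8950 = -1.370/-0.8950 = 1.53 h.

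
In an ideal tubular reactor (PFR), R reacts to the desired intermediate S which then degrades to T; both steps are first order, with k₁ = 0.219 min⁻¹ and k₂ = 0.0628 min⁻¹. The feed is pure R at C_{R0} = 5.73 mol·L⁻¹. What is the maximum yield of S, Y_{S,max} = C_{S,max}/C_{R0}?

0.605

At the optimum, C_{S,max}/C_{R0} = (k₁/k₂)^[k₂/(k₂−k₁)].
= (0.219/0.0628)^(0.0628/(0.0628−0.219)) = (3.487)^(-0.4020) = 0.6052.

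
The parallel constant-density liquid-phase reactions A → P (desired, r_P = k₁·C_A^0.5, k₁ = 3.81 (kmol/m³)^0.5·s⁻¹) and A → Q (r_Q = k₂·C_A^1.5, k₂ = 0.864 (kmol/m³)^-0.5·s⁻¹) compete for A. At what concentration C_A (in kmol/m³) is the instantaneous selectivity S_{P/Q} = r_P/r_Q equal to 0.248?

17.8 kmol/m³

S_{P/Q} = (k₁/k₂)·C_A⁻¹ ⇒ C_A = (S·k₂/k₁)^(-1).
= (0.248×0.864/3.81)^(-1) = (0.05624)^(-1) = 17.8 kmol/m³.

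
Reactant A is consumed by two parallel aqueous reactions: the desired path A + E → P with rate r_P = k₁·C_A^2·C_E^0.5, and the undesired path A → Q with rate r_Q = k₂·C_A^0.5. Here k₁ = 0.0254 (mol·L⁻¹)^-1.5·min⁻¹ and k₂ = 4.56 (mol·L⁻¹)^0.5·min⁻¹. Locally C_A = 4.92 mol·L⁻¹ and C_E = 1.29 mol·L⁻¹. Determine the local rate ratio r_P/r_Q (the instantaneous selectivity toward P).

S_{P/Q} = r_P/r_Q = (k₁·C_A^2·C_E^0.5)/(k₂·C_A^0.5) = (k₁/k₂)·C_A^1.5·C_E^0.5.
= (0.0254×4.920^2×1.290^0.5) / (4.56×4.920^0.5) = 0.6983/10.11 = 0.0690.

0.0690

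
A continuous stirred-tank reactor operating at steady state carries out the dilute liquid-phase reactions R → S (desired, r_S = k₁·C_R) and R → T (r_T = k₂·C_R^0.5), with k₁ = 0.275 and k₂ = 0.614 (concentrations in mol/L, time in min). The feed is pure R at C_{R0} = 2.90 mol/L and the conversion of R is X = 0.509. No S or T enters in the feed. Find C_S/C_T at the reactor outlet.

Exit C_R = C_{R0}(1−X) = 2.90×0.491 = 1.424 mol/L.
Rates in a CSTR are evaluated at the outlet concentration: r_S = 0.275×1.424 = 0.3916, r_T = 0.614×1.424^0.5 = 0.7327.
Overall selectivity = C_S/C_T = r_Sτ/(r_Tτ) = r_S/r_T = 0.534.

0.534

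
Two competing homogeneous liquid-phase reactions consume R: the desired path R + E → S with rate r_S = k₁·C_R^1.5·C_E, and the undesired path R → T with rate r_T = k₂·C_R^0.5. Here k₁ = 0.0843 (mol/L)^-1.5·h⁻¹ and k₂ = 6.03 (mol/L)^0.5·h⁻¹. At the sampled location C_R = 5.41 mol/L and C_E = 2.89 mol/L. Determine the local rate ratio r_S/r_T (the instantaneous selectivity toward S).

0.219

S_{S/T} = r_S/r_T = (k₁·C_R^1.5·C_E)/(k₂·C_R^0.5) = (k₁/k₂)·C_R·C_E.
= (0.0843×5.410^1.5×2.890) / (6.03×5.410^0.5) = 3.066/14.03 = 0.219.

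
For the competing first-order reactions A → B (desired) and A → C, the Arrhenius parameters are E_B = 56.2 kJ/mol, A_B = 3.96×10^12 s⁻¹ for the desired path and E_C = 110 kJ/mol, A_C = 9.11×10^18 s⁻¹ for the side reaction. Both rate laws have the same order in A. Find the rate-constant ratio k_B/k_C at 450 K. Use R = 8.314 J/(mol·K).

With equal orders, S_{B/C} = k_B/k_C = (A_B/A_C)·exp[(E_C−E_B)/(RT)].
(E_C−E_B)/(RT) = (110−56.2)×10³/(8.314×450) = 53800/3741 = 14.38.
k_B/k_C = (3.96×10^12/9.11×10^18)·exp(14.38) = 4.347×10^-7 × 1.759×10^6 = 0.764.
Since E_B < E_C, lowering the temperature improves selectivity toward B.

0.764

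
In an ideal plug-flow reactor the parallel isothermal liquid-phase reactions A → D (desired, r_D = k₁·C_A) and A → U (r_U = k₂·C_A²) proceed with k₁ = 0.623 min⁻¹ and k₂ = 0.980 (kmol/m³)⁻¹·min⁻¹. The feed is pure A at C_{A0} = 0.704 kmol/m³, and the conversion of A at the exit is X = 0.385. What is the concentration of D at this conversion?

0.144 kmol/m³

C_A = C_{A0}(1−X) = 0.4330 kmol/m³.
Along a PFR/batch, dC_D/dC_A = −r_D/(r_D+r_U) = −k₁/(k₁+k₂·C_A).
Integrating from C_{A0} to C_A: C_D = (0.623/0.980)·ln[(0.623+0.980·0.704)/(0.623+0.980·0.433)] = 0.6357·ln(1.313/1.047) = 0.1437 kmol/m³.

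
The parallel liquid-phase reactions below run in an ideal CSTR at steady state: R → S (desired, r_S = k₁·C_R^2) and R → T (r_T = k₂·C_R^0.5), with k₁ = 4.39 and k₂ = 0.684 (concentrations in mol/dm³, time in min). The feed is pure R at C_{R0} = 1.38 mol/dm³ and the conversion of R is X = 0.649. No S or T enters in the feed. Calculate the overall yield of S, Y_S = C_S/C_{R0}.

0.444

Exit C_R = C_{R0}(1−X) = 1.38×0.351 = 0.4844 mol/dm³.
Rates in a CSTR are evaluated at the outlet concentration: r_S = 4.39×0.4844^2 = 1.030, r_T = 0.684×0.4844^0.5 = 0.4760.
Fraction of consumed R going to S: r_S/(r_S+r_T) = 0.6839.
C_S = 0.6839·C_{R0}·X = 0.6839×1.38×0.649 = 0.613 mol/dm³; Y_S = C_S/C_{R0} = 0.444.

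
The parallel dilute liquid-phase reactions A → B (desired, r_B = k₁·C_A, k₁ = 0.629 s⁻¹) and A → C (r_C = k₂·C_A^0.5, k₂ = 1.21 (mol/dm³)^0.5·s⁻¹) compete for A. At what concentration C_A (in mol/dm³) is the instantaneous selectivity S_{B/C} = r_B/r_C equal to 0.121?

S_{B/C} = (k₁/k₂)·C_A^0.5 ⇒ C_A = (S·k₂/k₁)^(2).
= (0.121×1.21/0.629)^(2) = (0.2328)^(2) = 0.0542 mol/dm³.

0.0542 mol/dm³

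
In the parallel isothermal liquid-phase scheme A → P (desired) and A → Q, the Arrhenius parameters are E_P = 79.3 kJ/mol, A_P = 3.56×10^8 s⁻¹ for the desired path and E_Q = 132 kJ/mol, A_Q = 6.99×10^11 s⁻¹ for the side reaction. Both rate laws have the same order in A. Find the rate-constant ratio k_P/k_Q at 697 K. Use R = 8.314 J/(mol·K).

With equal orders, S_{P/Q} = k_P/k_Q = (A_P/A_Q)·exp[(E_Q−E_P)/(RT)].
(E_Q−E_P)/(RT) = (132−79.3)×10³/(8.314×697) = 52700/5795 = 9.094.
k_P/k_Q = (3.56×10^8/6.99×10^11)·exp(9.094) = 5.093×10^-4 × 8904 = 4.53.
Since E_P < E_Q, lowering the temperature improves selectivity toward P.

4.53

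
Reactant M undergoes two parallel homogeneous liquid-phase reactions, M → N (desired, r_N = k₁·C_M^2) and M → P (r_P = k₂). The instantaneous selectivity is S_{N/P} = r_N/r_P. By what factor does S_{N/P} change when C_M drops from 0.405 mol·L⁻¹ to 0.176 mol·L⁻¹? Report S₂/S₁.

S_{N/P} = (k₁/k₂)·C_M^2, so S₂/S₁ = (C_{M,2}/C_{M,1})^2.
= (0.176/0.405)^2 = (0.4346)^2 = 0.189.
Selectivity toward N falls as C_M falls — high-concentration operation is favoured.

0.189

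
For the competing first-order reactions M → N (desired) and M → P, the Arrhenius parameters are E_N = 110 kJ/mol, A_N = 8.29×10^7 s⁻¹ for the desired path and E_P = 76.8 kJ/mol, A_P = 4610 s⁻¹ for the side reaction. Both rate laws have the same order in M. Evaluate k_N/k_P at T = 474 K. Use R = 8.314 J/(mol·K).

3.95

k_N/k_P = (A_N/A_P)·exp[−(E_N−E_P)/(RT)] = (A_N/A_P)·exp[(E_P−E_N)/(RT)].
(E_P−E_N)/(RT) = (76.8−110)×10³/(8.314×474) = -33200/3941 = -8.425.
k_N/k_P = (8.29×10^7/4610)·exp(-8.425) = 17983 × 2.194×10^-4 = 3.95.
Since E_N > E_P, raising the temperature improves selectivity toward N.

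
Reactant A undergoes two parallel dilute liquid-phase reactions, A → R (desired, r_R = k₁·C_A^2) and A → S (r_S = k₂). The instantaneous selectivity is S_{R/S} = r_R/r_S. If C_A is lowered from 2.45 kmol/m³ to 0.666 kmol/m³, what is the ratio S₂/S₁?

0.0739

S_{R/S} = (k₁/k₂)·C_A^2, so S₂/S₁ = (C_{A,2}/C_{A,1})^2.
= (0.666/2.45)^2 = (0.2718)^2 = 0.0739.
Selectivity toward R falls as C_A falls — high-concentration operation is favoured.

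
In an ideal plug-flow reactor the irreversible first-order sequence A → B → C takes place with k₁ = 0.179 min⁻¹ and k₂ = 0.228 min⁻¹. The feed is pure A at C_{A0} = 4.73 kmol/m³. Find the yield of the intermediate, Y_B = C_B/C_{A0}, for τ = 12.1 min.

The intermediate concentration in a first-order A→B→C sequence is C_B = k₁C_{A0}(e^(−k₁τ) − e^(−k₂τ))/(k₂−k₁).
e^(−k₁τ) = e^(−0.179×12.1) = e^(−2.166) = 0.1146; e^(−k₂τ) = e^(−2.759) = 0.06337.
C_B = 0.179×4.73/(0.228−0.179) × (0.1146−0.06337) = 17.28×0.05128 = 0.8860 kmol/m³.
Y_B = C_B/C_{A0} = 0.8860/4.73 = 0.187.

0.187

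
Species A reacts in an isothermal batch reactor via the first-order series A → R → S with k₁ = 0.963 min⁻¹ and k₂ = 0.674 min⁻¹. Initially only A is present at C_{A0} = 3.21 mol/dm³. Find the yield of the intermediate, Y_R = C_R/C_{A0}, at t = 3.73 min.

0.178

Solving the coupled first-order balances gives C_R(t) = [k₁/(k₂−k₁)]·C_{A0}·(e^(−k₁t) − e^(−k₂t)).
e^(−k₁t) = e^(−0.963×3.73) = e^(−3.592) = 0.02754; e^(−k₂t) = e^(−2.514) = 0.08094.
C_R = 0.963×3.21/(0.674−0.963) × (0.02754−0.08094) = (-10.70)×(-0.05340) = 0.5712 mol/dm³.
Y_R = C_R/C_{A0} = 0.5712/3.21 = 0.178.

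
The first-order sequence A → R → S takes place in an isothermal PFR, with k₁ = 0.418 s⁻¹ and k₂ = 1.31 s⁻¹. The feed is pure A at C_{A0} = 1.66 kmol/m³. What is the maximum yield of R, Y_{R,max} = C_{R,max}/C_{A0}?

Evaluating C_R at τ_opt = ln(k₂/k₁)/(k₂−k₁) gives C_{R,max}/C_{A0} = (k₁/k₂)^[k₂/(k₂−k₁)].
= (0.418/1.31)^(1.31/(1.31−0.418)) = (0.3191)^(1.469) = 0.1868.

0.187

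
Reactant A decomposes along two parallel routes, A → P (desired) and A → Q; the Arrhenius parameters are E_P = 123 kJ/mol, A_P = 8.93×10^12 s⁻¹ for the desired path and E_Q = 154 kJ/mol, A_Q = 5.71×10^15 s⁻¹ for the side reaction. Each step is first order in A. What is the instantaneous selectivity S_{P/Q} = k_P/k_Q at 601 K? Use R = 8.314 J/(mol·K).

0.774

With equal orders, S_{P/Q} = k_P/k_Q = (A_P/A_Q)·exp[(E_Q−E_P)/(RT)].
(E_Q−E_P)/(RT) = (154−123)×10³/(8.314×601) = 31000/4997 = 6.204.
k_P/k_Q = (8.93×10^12/5.71×10^15)·exp(6.204) = 0.001564 × 494.8 = 0.774.
Since E_P < E_Q, lowering the temperature improves selectivity toward P.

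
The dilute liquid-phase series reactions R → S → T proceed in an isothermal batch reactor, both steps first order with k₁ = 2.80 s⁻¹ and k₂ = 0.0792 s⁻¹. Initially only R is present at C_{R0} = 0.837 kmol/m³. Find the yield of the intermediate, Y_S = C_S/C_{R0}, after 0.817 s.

0.860

For first-order series with pure R initially, C_S(t) = k₁C_{R0}/(k₂−k₁)·(e^(−k₁t) − e^(−k₂t)).
e^(−k₁t) = e^(−2.80×0.817) = e^(−2.288) = 0.1015; e^(−k₂t) = e^(−0.06471) = 0.9373.
C_S = 2.80×0.837/(0.0792−2.80) × (0.1015−0.9373) = (-0.8614)×(-0.8358) = 0.7200 kmol/m³.
Y_S = C_S/C_{R0} = 0.7200/0.837 = 0.860.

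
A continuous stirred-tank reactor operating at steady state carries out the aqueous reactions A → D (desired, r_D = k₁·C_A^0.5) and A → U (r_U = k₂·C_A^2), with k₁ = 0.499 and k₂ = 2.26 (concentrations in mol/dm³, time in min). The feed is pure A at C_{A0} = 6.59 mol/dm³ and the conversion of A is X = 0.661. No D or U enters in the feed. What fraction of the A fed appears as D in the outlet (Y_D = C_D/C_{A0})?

0.0410

Exit C_A = C_{A0}(1−X) = 6.59×0.339 = 2.234 mol/dm³.
In a CSTR the entire volume is at exit conditions, so r_D = 0.499×2.234^0.5 = 0.7458 and r_U = 2.26×2.234^2 = 11.28.
Fraction of consumed A going to D: r_D/(r_D+r_U) = 0.06202.
C_D = 0.06202·C_{A0}·X = 0.06202×6.59×0.661 = 0.270 mol/dm³; Y_D = C_D/C_{A0} = 0.0410.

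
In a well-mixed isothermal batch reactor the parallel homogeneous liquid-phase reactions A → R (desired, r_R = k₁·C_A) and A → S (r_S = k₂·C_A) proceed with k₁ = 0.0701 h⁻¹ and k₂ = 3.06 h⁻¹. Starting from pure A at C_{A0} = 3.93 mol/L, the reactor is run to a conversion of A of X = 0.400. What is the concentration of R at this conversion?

0.0352 mol/L

C_A = C_{A0}(1−X) = 2.358 mol/L.
Both paths are first order in A, so the instantaneous fraction to R is constant: dC_R/d(−C_A) = k₁/(k₁+k₂) = 0.02240.
C_R = 0.02240·(C_{A0}−C_A) = 0.02240×1.572 = 0.0352 mol/L.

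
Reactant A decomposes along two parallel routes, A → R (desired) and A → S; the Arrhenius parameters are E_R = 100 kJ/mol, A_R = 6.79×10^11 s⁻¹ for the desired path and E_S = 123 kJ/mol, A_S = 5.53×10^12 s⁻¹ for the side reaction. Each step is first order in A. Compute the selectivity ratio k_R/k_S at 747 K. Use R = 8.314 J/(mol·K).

k_R/k_S = (A_R/A_S)·exp[−(E_R−E_S)/(RT)] = (A_R/A_S)·exp[(E_S−E_R)/(RT)].
(E_S−E_R)/(RT) = (123−100)×10³/(8.314×747) = 23000/6211 = 3.703.
k_R/k_S = (6.79×10^11/5.53×10^12)·exp(3.703) = 0.1228 × 40.58 = 4.98.

4.98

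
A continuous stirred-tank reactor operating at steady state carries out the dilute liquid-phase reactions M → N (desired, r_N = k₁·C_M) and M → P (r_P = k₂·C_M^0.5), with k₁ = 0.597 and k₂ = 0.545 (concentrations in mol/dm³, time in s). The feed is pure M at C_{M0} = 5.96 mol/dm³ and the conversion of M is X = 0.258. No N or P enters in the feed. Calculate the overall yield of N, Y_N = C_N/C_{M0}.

0.180

Exit C_M = C_{M0}(1−X) = 5.96×0.742 = 4.422 mol/dm³.
Rates in a CSTR are evaluated at the outlet concentration: r_N = 0.597×4.422 = 2.640, r_P = 0.545×4.422^0.5 = 1.146.
Fraction of consumed M going to N: r_N/(r_N+r_P) = 0.6973.
C_N = 0.6973·C_{M0}·X = 0.6973×5.96×0.258 = 1.07 mol/dm³; Y_N = C_N/C_{M0} = 0.180.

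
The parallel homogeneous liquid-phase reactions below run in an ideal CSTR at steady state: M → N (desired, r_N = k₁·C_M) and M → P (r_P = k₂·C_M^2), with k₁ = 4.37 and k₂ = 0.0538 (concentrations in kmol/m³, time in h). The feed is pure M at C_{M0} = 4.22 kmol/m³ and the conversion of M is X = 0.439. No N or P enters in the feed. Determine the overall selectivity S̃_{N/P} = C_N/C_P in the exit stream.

Exit C_M = C_{M0}(1−X) = 4.22×0.561 = 2.367 kmol/m³.
Rates in a CSTR are evaluated at the outlet concentration: r_N = 4.37×2.367 = 10.35, r_P = 0.0538×2.367^2 = 0.3015.
Overall selectivity = C_N/C_P = r_Nτ/(r_Pτ) = r_N/r_P = 34.3.

34.3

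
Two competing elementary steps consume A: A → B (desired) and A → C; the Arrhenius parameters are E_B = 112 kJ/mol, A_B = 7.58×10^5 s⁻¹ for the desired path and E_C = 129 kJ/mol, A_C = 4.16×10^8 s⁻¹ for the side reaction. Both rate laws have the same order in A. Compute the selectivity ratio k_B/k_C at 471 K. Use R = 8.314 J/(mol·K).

k_B/k_C = (A_B/A_C)·exp[−(E_B−E_C)/(RT)] = (A_B/A_C)·exp[(E_C−E_B)/(RT)].
(E_C−E_B)/(RT) = (129−112)×10³/(8.314×471) = 17000/3916 = 4.341.
k_B/k_C = (7.58×10^5/4.16×10^8)·exp(4.341) = 0.001822 × 76.81 = 0.140.
Since E_B < E_C, lowering the temperature improves selectivity toward B.

0.140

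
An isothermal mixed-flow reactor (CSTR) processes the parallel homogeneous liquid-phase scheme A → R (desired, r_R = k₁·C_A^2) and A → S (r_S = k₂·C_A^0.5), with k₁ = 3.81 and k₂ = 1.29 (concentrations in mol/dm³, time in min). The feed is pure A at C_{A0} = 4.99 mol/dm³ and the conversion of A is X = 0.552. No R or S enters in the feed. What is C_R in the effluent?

Exit C_A = C_{A0}(1−X) = 4.99×0.448 = 2.236 mol/dm³.
Rates in a CSTR are evaluated at the outlet concentration: r_R = 3.81×2.236^2 = 19.04, r_S = 1.29×2.236^0.5 = 1.929.
Fraction of consumed A going to R: r_R/(r_R+r_S) = 0.9080.
C_R = 0.9080·C_{A0}·X = 0.9080×4.99×0.552 = 2.50 mol/dm³.

2.50 mol/dm³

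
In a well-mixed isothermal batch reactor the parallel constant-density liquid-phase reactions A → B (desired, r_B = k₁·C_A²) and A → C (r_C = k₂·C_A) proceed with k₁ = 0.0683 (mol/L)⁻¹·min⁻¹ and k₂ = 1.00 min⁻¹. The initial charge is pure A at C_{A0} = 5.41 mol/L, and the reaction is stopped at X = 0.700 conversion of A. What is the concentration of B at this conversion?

0.722 mol/L

C_A = C_{A0}(1−X) = 1.623 mol/L.
Along a PFR/batch, dC_C/dC_A = −r_C/(r_B+r_C) = −k₂/(k₂+k₁·C_A).
Integrating from C_{A0} to C_A: C_C = (1.00/0.0683)·ln[(1.00+0.0683·5.41)/(1.00+0.0683·1.62)] = 14.64·ln(1.370/1.111) = 3.065 mol/L.
Then C_B = (C_{A0}−C_A) − C_C = 3.787 − 3.065 = 0.7223 mol/L.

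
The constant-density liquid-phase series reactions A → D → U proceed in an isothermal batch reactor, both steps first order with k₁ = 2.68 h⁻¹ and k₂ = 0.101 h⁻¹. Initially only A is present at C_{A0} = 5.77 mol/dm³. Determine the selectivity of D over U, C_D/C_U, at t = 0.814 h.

17.8

For first-order series with pure A initially, C_D(t) = k₁C_{A0}/(k₂−k₁)·(e^(−k₁t) − e^(−k₂t)).
e^(−k₁t) = e^(−2.68×0.814) = e^(−2.182) = 0.1129; e^(−k₂t) = e^(−0.08221) = 0.9211.
C_D = 2.68×5.77/(0.101−2.68) × (0.1129−0.9211) = (-5.996)×(-0.8082) = 4.846 mol/dm³.
C_A = C_{A0}e^(−k₁t) = 0.6513 mol/dm³, so C_U = C_{A0}−C_A−C_D = 0.2728 mol/dm³; C_D/C_U = 17.8.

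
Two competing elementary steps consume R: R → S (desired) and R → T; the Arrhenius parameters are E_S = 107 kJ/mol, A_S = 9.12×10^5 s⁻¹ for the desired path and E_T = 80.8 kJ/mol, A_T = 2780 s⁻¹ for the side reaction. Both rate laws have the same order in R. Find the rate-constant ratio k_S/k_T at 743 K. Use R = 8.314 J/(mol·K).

4.72

k_S/k_T = (A_S/A_T)·exp[−(E_S−E_T)/(RT)] = (A_S/A_T)·exp[(E_T−E_S)/(RT)].
(E_T−E_S)/(RT) = (80.8−107)×10³/(8.314×743) = -26200/6177 = -4.241.
k_S/k_T = (9.12×10^5/2780)·exp(-4.241) = 328.1 × 0.01439 = 4.72.
Since E_S > E_T, raising the temperature improves selectivity toward S.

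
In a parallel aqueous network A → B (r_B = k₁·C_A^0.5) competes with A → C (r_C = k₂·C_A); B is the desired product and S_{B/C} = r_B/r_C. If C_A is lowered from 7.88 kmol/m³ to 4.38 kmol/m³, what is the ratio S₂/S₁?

S_{B/C} = (k₁/k₂)·C_A^-0.5, so S₂/S₁ = (C_{A,2}/C_{A,1})^-0.5.
= (4.38/7.88)^(-0.5) = (0.5558)^(-0.5) = 1.34.

1.34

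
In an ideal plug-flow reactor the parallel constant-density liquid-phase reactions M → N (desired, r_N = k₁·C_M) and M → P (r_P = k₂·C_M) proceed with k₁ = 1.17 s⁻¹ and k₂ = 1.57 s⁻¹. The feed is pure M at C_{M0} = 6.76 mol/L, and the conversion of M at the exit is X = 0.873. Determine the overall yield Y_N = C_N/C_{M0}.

0.373

C_M = C_{M0}(1−X) = 0.8585 mol/L.
Both paths are first order in M, so the instantaneous fraction to N is constant: dC_N/d(−C_M) = k₁/(k₁+k₂) = 0.4270.
C_N = 0.4270·(C_{M0}−C_M) = 0.4270×5.901 = 2.52 mol/L.
Y_N = C_N/C_{M0} = 2.520/6.76 = 0.373.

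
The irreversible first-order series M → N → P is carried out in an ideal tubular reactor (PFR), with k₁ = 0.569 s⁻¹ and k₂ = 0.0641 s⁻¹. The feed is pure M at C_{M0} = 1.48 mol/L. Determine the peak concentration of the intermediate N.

At the optimum, C_{N,max}/C_{M0} = (k₁/k₂)^[k₂/(k₂−k₁)].
= (0.569/0.0641)^(0.0641/(0.0641−0.569)) = (8.877)^(-0.1270) = 0.7579.
C_{N,max} = 0.7579×1.48 = 1.12 mol/L.

1.12 mol/L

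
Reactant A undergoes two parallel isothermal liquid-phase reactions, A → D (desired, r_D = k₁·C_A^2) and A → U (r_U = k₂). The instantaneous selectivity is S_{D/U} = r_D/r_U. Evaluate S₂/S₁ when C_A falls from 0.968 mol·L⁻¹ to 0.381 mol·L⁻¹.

S_{D/U} = (k₁/k₂)·C_A^2, so S₂/S₁ = (C_{A,2}/C_{A,1})^2.
= (0.381/0.968)^2 = (0.3936)^2 = 0.155.
Selectivity toward D falls as C_A falls — high-concentration operation is favoured.

0.155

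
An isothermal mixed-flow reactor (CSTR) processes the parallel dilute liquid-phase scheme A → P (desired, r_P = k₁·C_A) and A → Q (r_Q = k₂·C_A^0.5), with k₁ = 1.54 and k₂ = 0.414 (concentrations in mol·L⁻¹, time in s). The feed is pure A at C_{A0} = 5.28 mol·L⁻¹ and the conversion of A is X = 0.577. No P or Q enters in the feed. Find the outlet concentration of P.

2.58 mol·L⁻¹

Exit C_A = C_{A0}(1−X) = 5.28×0.423 = 2.233 mol·L⁻¹.
In a CSTR the entire volume is at exit conditions, so r_P = 1.54×2.233 = 3.439 and r_Q = 0.414×2.233^0.5 = 0.6187.
Fraction of consumed A going to P: r_P/(r_P+r_Q) = 0.8475.
C_P = 0.8475·C_{A0}·X = 0.8475×5.28×0.577 = 2.58 mol·L⁻¹.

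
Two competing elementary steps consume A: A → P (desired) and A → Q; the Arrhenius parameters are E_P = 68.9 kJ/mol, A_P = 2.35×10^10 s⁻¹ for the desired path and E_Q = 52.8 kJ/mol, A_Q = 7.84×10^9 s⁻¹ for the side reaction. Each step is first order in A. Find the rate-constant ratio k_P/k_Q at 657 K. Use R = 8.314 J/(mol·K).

0.157

k_P/k_Q = (A_P/A_Q)·exp[−(E_P−E_Q)/(RT)] = (A_P/A_Q)·exp[(E_Q−E_P)/(RT)].
(E_Q−E_P)/(RT) = (52.8−68.9)×10³/(8.314×657) = -16100/5462 = -2.947.
k_P/k_Q = (2.35×10^10/7.84×10^9)·exp(-2.947) = 2.997 × 0.05247 = 0.157.
Since E_P > E_Q, raising the temperature improves selectivity toward P.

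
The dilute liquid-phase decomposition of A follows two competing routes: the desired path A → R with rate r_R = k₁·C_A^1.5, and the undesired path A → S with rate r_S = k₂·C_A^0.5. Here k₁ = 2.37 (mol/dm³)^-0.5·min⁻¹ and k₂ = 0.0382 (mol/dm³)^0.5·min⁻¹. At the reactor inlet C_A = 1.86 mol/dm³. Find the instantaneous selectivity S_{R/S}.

S_{R/S} = r_R/r_S = (k₁·C_A^1.5)/(k₂·C_A^0.5) = (k₁/k₂)·C_A.
= (2.37×1.860^1.5) / (0.0382×1.860^0.5) = 6.012/0.05210 = 115.
Since the desired path is higher order in A, keeping C_A high (PFR or concentrated feed) favours R.

115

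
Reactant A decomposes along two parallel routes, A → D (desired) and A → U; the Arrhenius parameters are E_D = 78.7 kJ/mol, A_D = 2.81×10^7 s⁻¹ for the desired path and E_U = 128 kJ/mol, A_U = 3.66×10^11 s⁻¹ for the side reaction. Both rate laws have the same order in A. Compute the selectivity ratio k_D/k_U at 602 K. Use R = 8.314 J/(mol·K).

1.46

Since both paths have the same order in A, the concentration cancels and S_{D/U} = k_D/k_U = (A_D/A_U)·exp[(E_U−E_D)/(RT)].
(E_U−E_D)/(RT) = (128−78.7)×10³/(8.314×602) = 49300/5005 = 9.850.
k_D/k_U = (2.81×10^7/3.66×10^11)·exp(9.850) = 7.678×10^-5 × 18960 = 1.46.
Since E_D < E_U, lowering the temperature improves selectivity toward D.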